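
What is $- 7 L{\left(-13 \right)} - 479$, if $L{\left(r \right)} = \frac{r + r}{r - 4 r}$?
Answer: $- \frac{1423}{3} \approx -474.33$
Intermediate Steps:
$L{\left(r \right)} = - \frac{2}{3}$ ($L{\left(r \right)} = \frac{2 r}{\left(-3\right) r} = 2 r \left(- \frac{1}{3 r}\right) = - \frac{2}{3}$)
$- 7 L{\left(-13 \right)} - 479 = \left(-7\right) \left(- \frac{2}{3}\right) - 479 = \frac{14}{3} - 479 = - \frac{1423}{3}$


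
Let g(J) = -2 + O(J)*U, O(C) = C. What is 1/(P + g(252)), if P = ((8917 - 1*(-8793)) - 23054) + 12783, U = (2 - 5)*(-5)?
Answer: 1/11217 ≈ 8.9150e-5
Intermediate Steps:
U = 15 (U = -3*(-5) = 15)
g(J) = -2 + 15*J (g(J) = -2 + J*15 = -2 + 15*J)
P = 7439 (P = ((8917 + 8793) - 23054) + 12783 = (17710 - 23054) + 12783 = -5344 + 12783 = 7439)
1/(P + g(252)) = 1/(7439 + (-2 + 15*252)) = 1/(7439 + (-2 + 3780)) = 1/(7439 + 3778) = 1/11217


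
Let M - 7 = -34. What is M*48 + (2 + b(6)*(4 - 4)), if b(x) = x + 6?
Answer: -1294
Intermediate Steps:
b(x) = 6 + x
M = -27 (M = 7 - 34 = -27)
M*48 + (2 + b(6)*(4 - 4)) = -27*48 + (2 + (6 + 6)*(4 - 4)) = -1296 + (2 + 12*0) = -1296 + (2 + 0) = -1296 + 2 = -1294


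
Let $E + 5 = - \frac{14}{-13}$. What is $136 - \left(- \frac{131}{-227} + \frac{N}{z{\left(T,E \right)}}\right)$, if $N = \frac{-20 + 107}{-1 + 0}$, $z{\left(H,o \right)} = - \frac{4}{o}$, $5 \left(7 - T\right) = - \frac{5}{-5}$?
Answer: $\frac{2605731}{11804} \approx 220.75$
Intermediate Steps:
$T = \frac{34}{5}$ ($T = 7 - \frac{\left(-5\right) \frac{1}{-5}}{5} = 7 - \frac{\left(-5\right) \left(- \frac{1}{5}\right)}{5} = 7 - \frac{1}{5} = \frac{34}{5} \approx 6.8$)
$E = - \frac{51}{13}$ ($E = -5 - \frac{14}{-13} = -5 - - \frac{14}{13} = -5 + \frac{14}{13} = - \frac{51}{13} \approx -3.9231$)
$N = -87$ ($N = \frac{87}{-1} = 87 \left(-1\right) = -87$)
$136 - \left(- \frac{131}{-227} + \frac{N}{z{\left(T,E \right)}}\right) = 136 - \left(- \frac{131}{-227} - \frac{87}{\left(-4\right) \frac{1}{- \frac{51}{13}}}\right) = 136 - \left(\left(-131\right) \left(- \frac{1}{227}\right) - \frac{87}{\left(-4\right) \left(- \frac{13}{51}\right)}\right) = 136 - \left(\frac{131}{227} - \frac{87}{\frac{52}{51}}\right) = 136 - \left(\frac{131}{227} - \frac{4437}{52}\right) = 136 - - \frac{1000387}{11804} = 136 + \frac{1000387}{11804} = \frac{2605731}{11804}$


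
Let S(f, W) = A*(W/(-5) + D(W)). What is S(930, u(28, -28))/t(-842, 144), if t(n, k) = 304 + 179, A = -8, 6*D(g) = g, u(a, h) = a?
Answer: 16/1035 ≈ 0.015459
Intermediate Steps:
D(g) = g/6
t(n, k) = 483
S(f, W) = 4*W/15 (S(f, W) = -8*(W/(-5) + W/6) = -8*(W*(-1/5) + W/6) = -8*(-W/5 + W/6) = -(-4)*W/15 = 4*W/15)
S(930, u(28, -28))/t(-842, 144) = ((4/15)*28)/483 = (112/15)*(1/483) = 16/1035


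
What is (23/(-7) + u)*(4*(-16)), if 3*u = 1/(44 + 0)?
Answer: 48464/231 ≈ 209.80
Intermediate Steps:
u = 1/132 (u = 1/(3*(44 + 0)) = (⅓)/44 = (⅓)*(1/44) = 1/132 ≈ 0.0075758)
(23/(-7) + u)*(4*(-16)) = (23/(-7) + 1/132)*(4*(-16)) = (23*(-⅐) + 1/132)*(-64) = (-23/7 + 1/132)*(-64) = -3029/924*(-64) = 48464/231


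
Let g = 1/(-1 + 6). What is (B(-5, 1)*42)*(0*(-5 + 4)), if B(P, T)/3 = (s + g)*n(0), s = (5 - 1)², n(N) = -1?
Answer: 0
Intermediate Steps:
g = ⅕ (g = 1/5 = ⅕ ≈ 0.20000)
s = 16 (s = 4² = 16)
B(P, T) = -243/5 (B(P, T) = 3*((16 + ⅕)*(-1)) = 3*((81/5)*(-1)) = 3*(-81/5) = -243/5)
(B(-5, 1)*42)*(0*(-5 + 4)) = (-243/5*42)*(0*(-5 + 4)) = -0*(-1) = -10206/5*0 = 0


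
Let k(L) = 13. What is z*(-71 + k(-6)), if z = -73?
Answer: 4234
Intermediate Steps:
z*(-71 + k(-6)) = -73*(-71 + 13) = -73*(-58) = 4234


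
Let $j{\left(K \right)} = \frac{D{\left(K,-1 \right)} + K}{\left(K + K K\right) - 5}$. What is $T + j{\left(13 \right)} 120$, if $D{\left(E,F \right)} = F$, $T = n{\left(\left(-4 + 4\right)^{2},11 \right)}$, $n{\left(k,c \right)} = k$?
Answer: $\frac{480}{59} \approx 8.1356$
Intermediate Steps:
$T = 0$ ($T = \left(-4 + 4\right)^{2} = 0^{2} = 0$)
$j{\left(K \right)} = \frac{-1 + K}{-5 + K + K^{2}}$ ($j{\left(K \right)} = \frac{-1 + K}{\left(K + K K\right) - 5} = \frac{-1 + K}{\left(K + K^{2}\right) - 5} = \frac{-1 + K}{-5 + K + K^{2}}$)
$T + j{\left(13 \right)} 120 = 0 + \frac{-1 + 13}{-5 + 13 + 13^{2}} \cdot 120 = 0 + \frac{1}{-5 + 13 + 169} \cdot 12 \cdot 120 = 0 + \frac{1}{177} \cdot 12 \cdot 120 = 0 + \frac{4}{59} \cdot 120 = 0 + \frac{480}{59} = \frac{480}{59}$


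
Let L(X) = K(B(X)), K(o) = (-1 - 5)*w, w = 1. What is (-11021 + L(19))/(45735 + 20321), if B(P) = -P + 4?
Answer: -11027/66056 ≈ -0.16693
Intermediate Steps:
B(P) = 4 - P
K(o) = -6 (K(o) = (-1 - 5)*1 = -6*1 = -6)
L(X) = -6
(-11021 + L(19))/(45735 + 20321) = (-11021 - 6)/(45735 + 20321) = -11027/66056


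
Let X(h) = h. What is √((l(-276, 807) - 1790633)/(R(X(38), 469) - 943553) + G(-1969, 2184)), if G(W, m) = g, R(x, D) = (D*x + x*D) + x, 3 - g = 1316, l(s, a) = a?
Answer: 19*I*√2993320593067/907871 ≈ 36.208*I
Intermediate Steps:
g = -1313 (g = 3 - 1*1316 = 3 - 1316 = -1313)
R(x, D) = x + 2*D*x (R(x, D) = (D*x + D*x) + x = 2*D*x + x = x + 2*D*x)
G(W, m) = -1313
√((l(-276, 807) - 1790633)/(R(X(38), 469) - 943553) + G(-1969, 2184)) = √((807 - 1790633)/(38*(1 + 2*469) - 943553) - 1313) = √(-1789826/(38*(1 + 938) - 943553) - 1313) = √(-1789826/(38*939 - 943553) - 1313) = √(-1789826/(35682 - 943553) - 1313) = √(-1789826/(-907871) - 1313) = √(-1789826*(-1/907871) - 1313) = √(1789826/907871 - 1313) = √(-1190244797/907871) = 19*I*√2993320593067/907871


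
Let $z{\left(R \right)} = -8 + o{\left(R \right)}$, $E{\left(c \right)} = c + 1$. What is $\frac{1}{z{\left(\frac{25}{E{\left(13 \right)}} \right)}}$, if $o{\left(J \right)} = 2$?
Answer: $- \frac{1}{6} \approx -0.16667$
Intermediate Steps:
$E{\left(c \right)} = 1 + c$
$z{\left(R \right)} = -6$ ($z{\left(R \right)} = -8 + 2 = -6$)
$\frac{1}{z{\left(\frac{25}{E{\left(13 \right)}} \right)}} = \frac{1}{-6} = - \frac{1}{6}$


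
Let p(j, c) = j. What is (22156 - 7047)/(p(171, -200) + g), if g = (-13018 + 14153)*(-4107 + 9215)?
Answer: 15109/5797751 ≈ 0.0026060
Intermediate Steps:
g = 5797580 (g = 1135*5108 = 5797580)
(22156 - 7047)/(p(171, -200) + g) = (22156 - 7047)/(171 + 5797580) = 15109/5797751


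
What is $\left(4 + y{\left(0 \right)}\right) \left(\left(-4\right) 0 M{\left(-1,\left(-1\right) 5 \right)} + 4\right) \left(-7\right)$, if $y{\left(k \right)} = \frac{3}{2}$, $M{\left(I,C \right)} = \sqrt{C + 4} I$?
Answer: $-154$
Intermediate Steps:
$M{\left(I,C \right)} = I \sqrt{4 + C}$ ($M{\left(I,C \right)} = \sqrt{4 + C} I = I \sqrt{4 + C}$)
$y{\left(k \right)} = \frac{3}{2}$ ($y{\left(k \right)} = 3 \cdot \frac{1}{2} = \frac{3}{2}$)
$\left(4 + y{\left(0 \right)}\right) \left(\left(-4\right) 0 M{\left(-1,\left(-1\right) 5 \right)} + 4\right) \left(-7\right) = \left(4 + \frac{3}{2}\right) \left(\left(-4\right) 0 \left(- \sqrt{4 - 5}\right) + 4\right) \left(-7\right) = \frac{11 \left(0 \left(- \sqrt{4 - 5}\right) + 4\right)}{2} \left(-7\right) = \frac{11 \left(0 \left(- \sqrt{-1}\right) + 4\right)}{2} \left(-7\right) = \frac{11 \left(0 \left(- i\right) + 4\right)}{2} \left(-7\right) = \frac{11 \left(0 + 4\right)}{2} \left(-7\right) = \frac{11}{2} \cdot 4 \left(-7\right) = 22 \left(-7\right) = -154$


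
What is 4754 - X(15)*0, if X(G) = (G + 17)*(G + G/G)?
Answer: 4754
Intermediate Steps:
X(G) = (1 + G)*(17 + G) (X(G) = (17 + G)*(G + 1) = (17 + G)*(1 + G) = (1 + G)*(17 + G))
4754 - X(15)*0 = 4754 - (17 + 15² + 18*15)*0 = 4754 - (17 + 225 + 270)*0 = 4754 - 512*0 = 4754 - 1*0 = 4754 + 0 = 4754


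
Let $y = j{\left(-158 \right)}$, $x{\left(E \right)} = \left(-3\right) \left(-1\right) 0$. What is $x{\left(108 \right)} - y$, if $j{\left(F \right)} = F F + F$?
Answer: $-24806$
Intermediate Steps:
$x{\left(E \right)} = 0$ ($x{\left(E \right)} = 3 \cdot 0 = 0$)
$j{\left(F \right)} = F + F^{2}$ ($j{\left(F \right)} = F^{2} + F = F + F^{2}$)
$y = 24806$ ($y = - 158 \left(1 - 158\right) = \left(-158\right) \left(-157\right) = 24806$)
$x{\left(108 \right)} - y = 0 - 24806 = -24806$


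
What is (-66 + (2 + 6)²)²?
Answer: 4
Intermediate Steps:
(-66 + (2 + 6)²)² = (-66 + 8²)² = (-66 + 64)² = (-2)² = 4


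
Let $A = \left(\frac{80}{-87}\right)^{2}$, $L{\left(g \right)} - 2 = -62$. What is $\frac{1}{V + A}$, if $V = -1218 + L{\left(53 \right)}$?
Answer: $- \frac{7569}{9666782} \approx -0.00078299$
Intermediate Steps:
$L{\left(g \right)} = -60$ ($L{\left(g \right)} = 2 - 62 = -60$)
$V = -1278$ ($V = -1218 - 60 = -1278$)
$A = \frac{6400}{7569}$ ($A = \left(80 \left(- \frac{1}{87}\right)\right)^{2} = \left(- \frac{80}{87}\right)^{2} = \frac{6400}{7569} \approx 0.84555$)
$\frac{1}{V + A} = \frac{1}{-1278 + \frac{6400}{7569}} = \frac{1}{- \frac{9666782}{7569}} = - \frac{7569}{9666782}$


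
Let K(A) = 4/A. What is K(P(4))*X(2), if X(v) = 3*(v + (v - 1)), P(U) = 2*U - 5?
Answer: 12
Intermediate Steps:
P(U) = -5 + 2*U
X(v) = -3 + 6*v (X(v) = 3*(v + (-1 + v)) = 3*(-1 + 2*v) = -3 + 6*v)
K(P(4))*X(2) = (4/(-5 + 2*4))*(-3 + 6*2) = (4/(-5 + 8))*(-3 + 12) = (4/3)*9 = 12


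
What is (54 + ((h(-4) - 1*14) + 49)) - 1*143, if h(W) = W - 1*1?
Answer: -59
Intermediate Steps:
h(W) = -1 + W (h(W) = W - 1 = -1 + W)
(54 + ((h(-4) - 1*14) + 49)) - 1*143 = (54 + (((-1 - 4) - 1*14) + 49)) - 1*143 = (54 + ((-5 - 14) + 49)) - 143 = (54 + (-19 + 49)) - 143 = (54 + 30) - 143 = 84 - 143 = -59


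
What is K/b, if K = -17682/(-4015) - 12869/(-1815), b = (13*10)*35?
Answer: 1522943/602852250 ≈ 0.0025262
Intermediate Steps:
b = 4550 (b = 130*35 = 4550)
K = 1522943/132495 (K = -17682*(-1/4015) - 12869*(-1/1815) = 17682/4015 + 12869/1815 = 1522943/132495 ≈ 11.494)
K/b = (1522943/132495)/4550 = (1522943/132495)*(1/4550) = 1522943/602852250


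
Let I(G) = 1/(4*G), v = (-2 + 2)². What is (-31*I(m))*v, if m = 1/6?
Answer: 0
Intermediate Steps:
v = 0 (v = 0² = 0)
m = ⅙ ≈ 0.16667
I(G) = 1/(4*G)
(-31*I(m))*v = -31/(4*⅙)*0 = -31*6/4*0 = -31*3/2*0 = -93/2*0 = 0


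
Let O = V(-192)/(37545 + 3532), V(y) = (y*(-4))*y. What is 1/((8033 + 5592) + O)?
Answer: 41077/559526669 ≈ 7.3414e-5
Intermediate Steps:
V(y) = -4*y**2 (V(y) = (-4*y)*y = -4*y**2)
O = -147456/41077 (O = (-4*(-192)**2)/(37545 + 3532) = -4*36864/41077 = -147456*1/41077 = -147456/41077 ≈ -3.5897)
1/((8033 + 5592) + O) = 1/((8033 + 5592) - 147456/41077) = 1/(13625 - 147456/41077) = 1/(559526669/41077) = 41077/559526669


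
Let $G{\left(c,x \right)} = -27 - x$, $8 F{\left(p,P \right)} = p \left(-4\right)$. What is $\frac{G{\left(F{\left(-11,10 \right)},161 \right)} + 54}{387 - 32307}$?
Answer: $\frac{67}{15960} \approx 0.004198$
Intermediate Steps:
$F{\left(p,P \right)} = - \frac{p}{2}$ ($F{\left(p,P \right)} = \frac{p \left(-4\right)}{8} = \frac{\left(-4\right) p}{8} = - \frac{p}{2}$)
$\frac{G{\left(F{\left(-11,10 \right)},161 \right)} + 54}{387 - 32307} = \frac{\left(-27 - 161\right) + 54}{387 - 32307} = \frac{\left(-27 - 161\right) + 54}{-31920} = \left(-188 + 54\right) \left(- \frac{1}{31920}\right) = \left(-134\right) \left(- \frac{1}{31920}\right) = \frac{67}{15960}$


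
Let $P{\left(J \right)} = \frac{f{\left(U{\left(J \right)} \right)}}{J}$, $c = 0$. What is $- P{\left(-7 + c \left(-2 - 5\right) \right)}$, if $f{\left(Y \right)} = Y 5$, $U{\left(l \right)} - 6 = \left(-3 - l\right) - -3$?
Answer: $\frac{65}{7} \approx 9.2857$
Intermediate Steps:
$U{\left(l \right)} = 6 - l$
$f{\left(Y \right)} = 5 Y$
$P{\left(J \right)} = \frac{30 - 5 J}{J}$ ($P{\left(J \right)} = \frac{5 \left(6 - J\right)}{J} = \frac{30 - 5 J}{J}$)
$- P{\left(-7 + c \left(-2 - 5\right) \right)} = - (-5 + \frac{30}{-7 + 0 \left(-2 - 5\right)}) = - (-5 + \frac{30}{-7 + 0 \left(-7\right)}) = - (-5 + \frac{30}{-7 + 0}) = - (-5 + \frac{30}{-7}) = - (-5 + 30 \left(- \frac{1}{7}\right)) = - (-5 - \frac{30}{7}) = \left(-1\right) \left(- \frac{65}{7}\right) = \frac{65}{7}$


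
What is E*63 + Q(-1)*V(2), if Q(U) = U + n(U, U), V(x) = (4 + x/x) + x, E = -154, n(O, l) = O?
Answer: -9716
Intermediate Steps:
V(x) = 5 + x (V(x) = (4 + 1) + x = 5 + x)
Q(U) = 2*U (Q(U) = U + U = 2*U)
E*63 + Q(-1)*V(2) = -154*63 + (2*(-1))*(5 + 2) = -9702 - 2*7 = -9702 - 14 = -9716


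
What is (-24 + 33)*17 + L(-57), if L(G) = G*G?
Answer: 3402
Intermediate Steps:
L(G) = G²
(-24 + 33)*17 + L(-57) = (-24 + 33)*17 + (-57)² = 9*17 + 3249 = 153 + 3249 = 3402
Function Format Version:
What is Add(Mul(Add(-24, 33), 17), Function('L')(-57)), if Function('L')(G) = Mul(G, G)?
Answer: 3402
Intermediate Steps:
Function('L')(G) = Pow(G, 2)
Add(Mul(Add(-24, 33), 17), Function('L')(-57)) = Add(Mul(Add(-24, 33), 17), Pow(-57, 2)) = Add(Mul(9, 17), 3249) = Add(153, 3249) = 3402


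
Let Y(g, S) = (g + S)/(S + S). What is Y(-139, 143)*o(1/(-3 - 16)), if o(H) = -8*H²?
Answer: -16/51623 ≈ -0.00030994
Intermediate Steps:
Y(g, S) = (S + g)/(2*S) (Y(g, S) = (S + g)/((2*S)) = (S + g)*(1/(2*S)) = (S + g)/(2*S))
Y(-139, 143)*o(1/(-3 - 16)) = ((½)*(143 - 139)/143)*(-8/(-3 - 16)²) = ((½)*(1/143)*4)*(-8*(1/(-19))²) = 2*(-8*(-1/19)²)/143 = 2*(-8*1/361)/143 = (2/143)*(-8/361) = -16/51623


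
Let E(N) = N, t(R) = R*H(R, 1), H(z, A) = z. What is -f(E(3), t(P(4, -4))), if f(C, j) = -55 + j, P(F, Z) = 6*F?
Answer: -521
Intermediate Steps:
t(R) = R² (t(R) = R*R = R²)
-f(E(3), t(P(4, -4))) = -(-55 + (6*4)²) = -(-55 + 24²) = -(-55 + 576) = -1*521 = -521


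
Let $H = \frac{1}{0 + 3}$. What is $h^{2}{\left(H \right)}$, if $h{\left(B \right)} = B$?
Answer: $\frac{1}{9} \approx 0.11111$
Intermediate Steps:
$H = \frac{1}{3} \approx 0.33333$
$h^{2}{\left(H \right)} = \left(\frac{1}{3}\right)^{2} = \frac{1}{9}$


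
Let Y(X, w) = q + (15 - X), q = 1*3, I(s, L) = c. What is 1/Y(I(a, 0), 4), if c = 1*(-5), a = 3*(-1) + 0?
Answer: 1/23 ≈ 0.043478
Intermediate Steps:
a = -3 (a = -3 + 0 = -3)
c = -5
I(s, L) = -5
q = 3
Y(X, w) = 18 - X (Y(X, w) = 3 + (15 - X) = 18 - X)
1/Y(I(a, 0), 4) = 1/(18 - 1*(-5)) = 1/(18 + 5) = 1/23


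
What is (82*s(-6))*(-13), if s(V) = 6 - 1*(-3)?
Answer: -9594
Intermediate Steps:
s(V) = 9 (s(V) = 6 + 3 = 9)
(82*s(-6))*(-13) = (82*9)*(-13) = 738*(-13) = -9594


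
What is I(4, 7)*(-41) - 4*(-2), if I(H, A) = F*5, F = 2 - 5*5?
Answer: 4723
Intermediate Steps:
F = -23 (F = 2 - 25 = -23)
I(H, A) = -115 (I(H, A) = -23*5 = -115)
I(4, 7)*(-41) - 4*(-2) = -115*(-41) - 4*(-2) = 4715 + 8 = 4723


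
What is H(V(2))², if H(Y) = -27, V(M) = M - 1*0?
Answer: 729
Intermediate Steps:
V(M) = M (V(M) = M + 0 = M)
H(V(2))² = (-27)² = 729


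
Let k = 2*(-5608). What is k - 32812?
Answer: -44028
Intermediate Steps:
k = -11216
k - 32812 = -11216 - 32812 = -44028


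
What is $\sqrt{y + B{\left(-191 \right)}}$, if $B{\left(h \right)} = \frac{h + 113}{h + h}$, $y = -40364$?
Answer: $\frac{i \sqrt{1472511635}}{191} \approx 200.91 i$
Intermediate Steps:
$B{\left(h \right)} = \frac{113 + h}{2 h}$
$\sqrt{y + B{\left(-191 \right)}} = \sqrt{-40364 + \frac{113 - 191}{2 \left(-191\right)}} = \sqrt{-40364 + \frac{1}{2} \left(- \frac{1}{191}\right) \left(-78\right)} = \sqrt{-40364 + \frac{39}{191}} = \sqrt{- \frac{7709485}{191}} = \frac{i \sqrt{1472511635}}{191}$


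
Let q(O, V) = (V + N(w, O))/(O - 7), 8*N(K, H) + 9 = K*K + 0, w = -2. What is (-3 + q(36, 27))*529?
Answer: -256565/232 ≈ -1105.9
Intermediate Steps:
N(K, H) = -9/8 + K²/8 (N(K, H) = -9/8 + (K*K + 0)/8 = -9/8 + (K² + 0)/8 = -9/8 + K²/8)
q(O, V) = (-5/8 + V)/(-7 + O) (q(O, V) = (V + (-9/8 + (⅛)*(-2)²))/(O - 7) = (V + (-9/8 + (⅛)*4))/(-7 + O) = (V + (-9/8 + ½))/(-7 + O) = (V - 5/8)/(-7 + O) = (-5/8 + V)/(-7 + O))
(-3 + q(36, 27))*529 = (-3 + (-5/8 + 27)/(-7 + 36))*529 = (-3 + (211/8)/29)*529 = (-3 + (1/29)*(211/8))*529 = (-3 + 211/232)*529 = -485/232*529 = -256565/232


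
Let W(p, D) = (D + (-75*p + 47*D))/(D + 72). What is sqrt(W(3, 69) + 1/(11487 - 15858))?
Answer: 4*sqrt(26142951)/4371 ≈ 4.6790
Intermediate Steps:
W(p, D) = (-75*p + 48*D)/(72 + D)
sqrt(W(3, 69) + 1/(11487 - 15858)) = sqrt(3*(-25*3 + 16*69)/(72 + 69) + 1/(11487 - 15858)) = sqrt(3*(-75 + 1104)/141 + 1/(-4371)) = sqrt(3*(1/141)*1029 - 1/4371) = sqrt(1029/47 - 1/4371) = sqrt(95696/4371) = 4*sqrt(26142951)/4371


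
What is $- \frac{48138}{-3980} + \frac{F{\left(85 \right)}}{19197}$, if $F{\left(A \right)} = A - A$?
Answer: $\frac{24069}{1990} \approx 12.095$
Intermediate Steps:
$F{\left(A \right)} = 0$
$- \frac{48138}{-3980} + \frac{F{\left(85 \right)}}{19197} = - \frac{48138}{-3980} + \frac{0}{19197} = \left(-48138\right) \left(- \frac{1}{3980}\right) + 0 \cdot \frac{1}{19197} = \frac{24069}{1990} + 0 = \frac{24069}{1990}$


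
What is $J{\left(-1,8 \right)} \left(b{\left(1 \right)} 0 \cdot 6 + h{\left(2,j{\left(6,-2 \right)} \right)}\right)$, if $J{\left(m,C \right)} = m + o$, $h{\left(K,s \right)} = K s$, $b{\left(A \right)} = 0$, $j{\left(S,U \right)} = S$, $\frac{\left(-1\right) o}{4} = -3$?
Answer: $132$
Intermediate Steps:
$o = 12$ ($o = \left(-4\right) \left(-3\right) = 12$)
$J{\left(m,C \right)} = 12 + m$ ($J{\left(m,C \right)} = m + 12 = 12 + m$)
$J{\left(-1,8 \right)} \left(b{\left(1 \right)} 0 \cdot 6 + h{\left(2,j{\left(6,-2 \right)} \right)}\right) = \left(12 - 1\right) \left(0 \cdot 0 \cdot 6 + 2 \cdot 6\right) = 11 \left(0 \cdot 6 + 12\right) = 11 \left(0 + 12\right) = 11 \cdot 12 = 132$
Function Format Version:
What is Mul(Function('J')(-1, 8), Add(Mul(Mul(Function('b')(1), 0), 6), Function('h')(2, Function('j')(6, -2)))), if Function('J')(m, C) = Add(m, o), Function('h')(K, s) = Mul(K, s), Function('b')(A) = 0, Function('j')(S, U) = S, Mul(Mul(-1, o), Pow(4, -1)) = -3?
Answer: 132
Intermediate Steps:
o = 12 (o = Mul(-4, -3) = 12)
Function('J')(m, C) = Add(12, m) (Function('J')(m, C) = Add(m, 12) = Add(12, m))
Mul(Function('J')(-1, 8), Add(Mul(Mul(Function('b')(1), 0), 6), Function('h')(2, Function('j')(6, -2)))) = Mul(Add(12, -1), Add(Mul(Mul(0, 0), 6), Mul(2, 6))) = Mul(11, Add(Mul(0, 6), 12)) = Mul(11, Add(0, 12)) = Mul(11, 12) = 132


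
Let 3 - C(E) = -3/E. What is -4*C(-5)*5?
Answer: -48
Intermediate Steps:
C(E) = 3 + 3/E (C(E) = 3 - (-3)/E = 3 + 3/E)
-4*C(-5)*5 = -4*(3 + 3/(-5))*5 = -4*(3 + 3*(-⅕))*5 = -4*(3 - ⅗)*5 = -4*12/5*5 = -48/5*5 = -48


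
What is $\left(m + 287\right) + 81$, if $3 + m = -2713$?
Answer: $-2348$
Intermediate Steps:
$m = -2716$ ($m = -3 - 2713 = -2716$)
$\left(m + 287\right) + 81 = \left(-2716 + 287\right) + 81 = -2429 + 81 = -2348$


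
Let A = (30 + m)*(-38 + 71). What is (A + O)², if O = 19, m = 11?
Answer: 1882384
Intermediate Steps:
A = 1353 (A = (30 + 11)*(-38 + 71) = 41*33 = 1353)
(A + O)² = (1353 + 19)² = 1372² = 1882384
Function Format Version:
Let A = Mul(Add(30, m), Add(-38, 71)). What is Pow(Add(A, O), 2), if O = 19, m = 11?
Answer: 1882384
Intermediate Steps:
A = 1353 (A = Mul(Add(30, 11), Add(-38, 71)) = Mul(41, 33) = 1353)
Pow(Add(A, O), 2) = Pow(Add(1353, 19), 2) = Pow(1372, 2) = 1882384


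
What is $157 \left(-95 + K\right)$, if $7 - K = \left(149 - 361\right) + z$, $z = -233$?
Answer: $56049$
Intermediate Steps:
$K = 452$ ($K = 7 - \left(\left(149 - 361\right) - 233\right) = 7 - \left(-212 - 233\right) = 7 - -445 = 7 + 445 = 452$)
$157 \left(-95 + K\right) = 157 \left(-95 + 452\right) = 157 \cdot 357 = 56049$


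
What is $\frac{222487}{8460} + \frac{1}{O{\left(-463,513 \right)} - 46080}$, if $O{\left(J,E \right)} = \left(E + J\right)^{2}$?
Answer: $\frac{48479875}{1843434} \approx 26.299$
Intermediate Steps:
$\frac{222487}{8460} + \frac{1}{O{\left(-463,513 \right)} - 46080} = \frac{222487}{8460} + \frac{1}{\left(513 - 463\right)^{2} - 46080} = 222487 \cdot \frac{1}{8460} + \frac{1}{50^{2} - 46080} = \frac{222487}{8460} + \frac{1}{2500 - 46080} = \frac{222487}{8460} + \frac{1}{-43580} = \frac{222487}{8460} - \frac{1}{43580} = \frac{48479875}{1843434}$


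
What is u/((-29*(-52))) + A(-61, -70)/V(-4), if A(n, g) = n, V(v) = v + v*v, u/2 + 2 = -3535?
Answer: -44219/4524 ≈ -9.7743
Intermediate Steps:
u = -7074 (u = -4 + 2*(-3535) = -4 - 7070 = -7074)
V(v) = v + v²
u/((-29*(-52))) + A(-61, -70)/V(-4) = -7074/((-29*(-52))) - 61*(-1/(4*(1 - 4))) = -7074/1508 - 61/((-4*(-3))) = -7074*1/1508 - 61/12 = -3537/754 - 61*1/12 = -3537/754 - 61/12 = -44219/4524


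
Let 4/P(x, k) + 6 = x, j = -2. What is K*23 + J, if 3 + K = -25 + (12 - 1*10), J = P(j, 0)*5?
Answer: -1201/2 ≈ -600.50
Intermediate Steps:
P(x, k) = 4/(-6 + x)
J = -5/2 (J = (4/(-6 - 2))*5 = (4/(-8))*5 = (4*(-⅛))*5 = -½*5 = -5/2 ≈ -2.5000)
K = -26 (K = -3 + (-25 + (12 - 1*10)) = -3 + (-25 + (12 - 10)) = -3 + (-25 + 2) = -3 - 23 = -26)
K*23 + J = -26*23 - 5/2 = -598 - 5/2 = -1201/2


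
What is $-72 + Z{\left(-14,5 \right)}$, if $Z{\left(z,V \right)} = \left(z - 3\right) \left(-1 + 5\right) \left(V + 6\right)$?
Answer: $-820$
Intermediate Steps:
$Z{\left(z,V \right)} = \left(-12 + 4 z\right) \left(6 + V\right)$ ($Z{\left(z,V \right)} = \left(-3 + z\right) 4 \left(6 + V\right) = \left(-12 + 4 z\right) \left(6 + V\right)$)
$-72 + Z{\left(-14,5 \right)} = -72 + \left(-72 - 60 + 24 \left(-14\right) + 4 \cdot 5 \left(-14\right)\right) = -72 - 748 = -820$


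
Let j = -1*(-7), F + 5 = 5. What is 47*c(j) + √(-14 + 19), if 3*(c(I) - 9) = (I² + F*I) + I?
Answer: 3901/3 + √5 ≈ 1302.6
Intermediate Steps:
F = 0 (F = -5 + 5 = 0)
j = 7
c(I) = 9 + I/3 + I²/3 (c(I) = 9 + ((I² + 0*I) + I)/3 = 9 + ((I² + 0) + I)/3 = 9 + (I² + I)/3 = 9 + (I + I²)/3 = 9 + (I/3 + I²/3) = 9 + I/3 + I²/3)
47*c(j) + √(-14 + 19) = 47*(9 + (⅓)*7 + (⅓)*7²) + √(-14 + 19) = 47*(9 + 7/3 + (⅓)*49) + √5 = 47*(9 + 7/3 + 49/3) + √5 = 47*(83/3) + √5 = 3901/3 + √5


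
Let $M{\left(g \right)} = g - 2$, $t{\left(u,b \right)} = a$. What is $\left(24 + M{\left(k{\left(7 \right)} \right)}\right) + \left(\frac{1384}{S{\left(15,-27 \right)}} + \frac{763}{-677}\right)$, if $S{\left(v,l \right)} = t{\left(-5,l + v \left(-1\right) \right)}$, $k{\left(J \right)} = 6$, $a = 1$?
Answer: $\frac{955161}{677} \approx 1410.9$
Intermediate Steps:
$t{\left(u,b \right)} = 1$
$S{\left(v,l \right)} = 1$
$M{\left(g \right)} = -2 + g$ ($M{\left(g \right)} = g - 2 = -2 + g$)
$\left(24 + M{\left(k{\left(7 \right)} \right)}\right) + \left(\frac{1384}{S{\left(15,-27 \right)}} + \frac{763}{-677}\right) = \left(24 + \left(-2 + 6\right)\right) + \left(\frac{1384}{1} + \frac{763}{-677}\right) = \left(24 + 4\right) + \left(1384 \cdot 1 + 763 \left(- \frac{1}{677}\right)\right) = 28 + \left(1384 - \frac{763}{677}\right) = 28 + \frac{936205}{677} = \frac{955161}{677}$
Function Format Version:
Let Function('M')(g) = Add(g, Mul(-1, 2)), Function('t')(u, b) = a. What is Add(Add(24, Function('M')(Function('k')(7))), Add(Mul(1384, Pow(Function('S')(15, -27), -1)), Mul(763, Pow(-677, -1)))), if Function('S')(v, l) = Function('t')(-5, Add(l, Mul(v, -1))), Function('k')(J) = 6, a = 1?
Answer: Rational(955161, 677) ≈ 1410.9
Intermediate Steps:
Function('t')(u, b) = 1
Function('S')(v, l) = 1
Function('M')(g) = Add(-2, g) (Function('M')(g) = Add(g, -2) = Add(-2, g))
Add(Add(24, Function('M')(Function('k')(7))), Add(Mul(1384, Pow(Function('S')(15, -27), -1)), Mul(763, Pow(-677, -1)))) = Add(Add(24, Add(-2, 6)), Add(Mul(1384, Pow(1, -1)), Mul(763, Pow(-677, -1)))) = Add(Add(24, 4), Add(Mul(1384, 1), Mul(763, Rational(-1, 677)))) = Add(28, Add(1384, Rational(-763, 677))) = Add(28, Rational(936205, 677)) = Rational(955161, 677)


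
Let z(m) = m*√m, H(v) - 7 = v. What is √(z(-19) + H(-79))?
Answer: √(-72 - 19*I*√19) ≈ 4.344 - 9.5326*I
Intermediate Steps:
H(v) = 7 + v
z(m) = m^(3/2)
√(z(-19) + H(-79)) = √((-19)^(3/2) + (7 - 79)) = √(-19*I*√19 - 72) = √(-72 - 19*I*√19)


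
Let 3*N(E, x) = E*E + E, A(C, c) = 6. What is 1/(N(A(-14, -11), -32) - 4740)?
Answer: -1/4726 ≈ -0.00021160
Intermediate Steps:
N(E, x) = E/3 + E²/3 (N(E, x) = (E*E + E)/3 = (E² + E)/3 = (E + E²)/3 = E/3 + E²/3)
1/(N(A(-14, -11), -32) - 4740) = 1/((⅓)*6*(1 + 6) - 4740) = 1/((⅓)*6*7 - 4740) = 1/(14 - 4740) = 1/(-4726) = -1/4726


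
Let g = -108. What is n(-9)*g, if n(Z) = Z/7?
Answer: 972/7 ≈ 138.86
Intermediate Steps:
n(Z) = Z/7 (n(Z) = Z*(1/7) = Z/7)
n(-9)*g = ((1/7)*(-9))*(-108) = -9/7*(-108) = 972/7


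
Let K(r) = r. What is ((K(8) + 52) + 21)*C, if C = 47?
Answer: 3807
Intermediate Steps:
((K(8) + 52) + 21)*C = ((8 + 52) + 21)*47 = (60 + 21)*47 = 81*47 = 3807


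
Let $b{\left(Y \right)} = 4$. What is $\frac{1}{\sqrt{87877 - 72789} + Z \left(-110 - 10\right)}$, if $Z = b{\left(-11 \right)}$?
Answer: $- \frac{30}{13457} - \frac{\sqrt{943}}{53828} \approx -0.0027998$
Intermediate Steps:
$Z = 4$
$\frac{1}{\sqrt{87877 - 72789} + Z \left(-110 - 10\right)} = \frac{1}{\sqrt{87877 - 72789} + 4 \left(-110 - 10\right)} = \frac{1}{\sqrt{15088} + 4 \left(-120\right)} = \frac{1}{4 \sqrt{943} - 480} = \frac{1}{-480 + 4 \sqrt{943}}$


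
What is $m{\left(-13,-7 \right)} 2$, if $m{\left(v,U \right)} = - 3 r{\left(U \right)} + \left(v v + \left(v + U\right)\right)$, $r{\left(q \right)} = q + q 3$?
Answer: $466$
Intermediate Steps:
$r{\left(q \right)} = 4 q$ ($r{\left(q \right)} = q + 3 q = 4 q$)
$m{\left(v,U \right)} = v + v^{2} - 11 U$ ($m{\left(v,U \right)} = - 3 \cdot 4 U + \left(v v + \left(v + U\right)\right) = - 12 U + \left(v^{2} + \left(U + v\right)\right) = - 12 U + \left(U + v + v^{2}\right) = v + v^{2} - 11 U$)
$m{\left(-13,-7 \right)} 2 = \left(-13 + \left(-13\right)^{2} - -77\right) 2 = \left(-13 + 169 + 77\right) 2 = 233 \cdot 2 = 466$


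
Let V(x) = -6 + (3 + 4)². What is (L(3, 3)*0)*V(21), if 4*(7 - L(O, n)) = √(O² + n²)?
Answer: 0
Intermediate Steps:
V(x) = 43 (V(x) = -6 + 7² = -6 + 49 = 43)
L(O, n) = 7 - √(O² + n²)/4
(L(3, 3)*0)*V(21) = ((7 - √(3² + 3²)/4)*0)*43 = ((7 - √(9 + 9)/4)*0)*43 = ((7 - 3*√2/4)*0)*43 = 0*43 = 0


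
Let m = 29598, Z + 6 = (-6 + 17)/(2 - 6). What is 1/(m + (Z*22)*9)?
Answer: 2/55731 ≈ 3.5887e-5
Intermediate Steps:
Z = -35/4 (Z = -6 + (-6 + 17)/(2 - 6) = -6 + 11/(-4) = -6 + 11*(-¼) = -6 - 11/4 = -35/4 ≈ -8.7500)
1/(m + (Z*22)*9) = 1/(29598 - 35/4*22*9) = 1/(29598 - 385/2*9) = 1/(29598 - 3465/2) = 1/(55731/2) = 2/55731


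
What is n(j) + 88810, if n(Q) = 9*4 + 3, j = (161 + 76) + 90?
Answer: 88849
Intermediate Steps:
j = 327 (j = 237 + 90 = 327)
n(Q) = 39 (n(Q) = 36 + 3 = 39)
n(j) + 88810 = 39 + 88810 = 88849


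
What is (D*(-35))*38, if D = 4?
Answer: -5320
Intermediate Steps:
(D*(-35))*38 = (4*(-35))*38 = -140*38 = -5320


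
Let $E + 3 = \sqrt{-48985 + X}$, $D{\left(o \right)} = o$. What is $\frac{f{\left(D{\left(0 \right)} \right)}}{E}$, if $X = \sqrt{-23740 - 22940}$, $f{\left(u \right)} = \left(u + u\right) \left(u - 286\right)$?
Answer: $0$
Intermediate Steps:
$f{\left(u \right)} = 2 u \left(-286 + u\right)$
$X = 2 i \sqrt{11670}$ ($X = \sqrt{-46680} = 2 i \sqrt{11670} \approx 216.06 i$)
$E = -3 + \sqrt{-48985 + 2 i \sqrt{11670}} \approx -2.5119 + 221.33 i$
$\frac{f{\left(D{\left(0 \right)} \right)}}{E} = \frac{2 \cdot 0 \left(-286 + 0\right)}{-3 + \sqrt{-48985 + 2 i \sqrt{11670}}} = \frac{2 \cdot 0 \left(-286\right)}{-3 + \sqrt{-48985 + 2 i \sqrt{11670}}} = \frac{0}{-3 + \sqrt{-48985 + 2 i \sqrt{11670}}} = 0$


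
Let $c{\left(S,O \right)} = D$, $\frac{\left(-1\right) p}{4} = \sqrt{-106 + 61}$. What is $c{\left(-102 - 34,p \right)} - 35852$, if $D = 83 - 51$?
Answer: $-35820$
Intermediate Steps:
$D = 32$
$p = - 12 i \sqrt{5}$ ($p = - 4 \sqrt{-106 + 61} = - 4 \sqrt{-45} = - 4 \cdot 3 i \sqrt{5} = - 12 i \sqrt{5} \approx - 26.833 i$)
$c{\left(S,O \right)} = 32$
$c{\left(-102 - 34,p \right)} - 35852 = 32 - 35852 = -35820$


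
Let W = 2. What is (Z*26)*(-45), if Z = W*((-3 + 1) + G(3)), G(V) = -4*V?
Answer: 32760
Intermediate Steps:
Z = -28 (Z = 2*((-3 + 1) - 4*3) = 2*(-2 - 12) = 2*(-14) = -28)
(Z*26)*(-45) = -28*26*(-45) = -728*(-45) = 32760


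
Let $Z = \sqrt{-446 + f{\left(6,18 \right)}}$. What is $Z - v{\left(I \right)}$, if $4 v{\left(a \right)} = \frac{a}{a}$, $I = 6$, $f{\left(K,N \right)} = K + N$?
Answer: $- \frac{1}{4} + i \sqrt{422} \approx -0.25 + 20.543 i$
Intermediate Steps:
$Z = i \sqrt{422}$ ($Z = \sqrt{-446 + \left(6 + 18\right)} = \sqrt{-446 + 24} = \sqrt{-422} = i \sqrt{422} \approx 20.543 i$)
$v{\left(a \right)} = \frac{1}{4}$ ($v{\left(a \right)} = \frac{a \frac{1}{a}}{4} = \frac{1}{4} \cdot 1 = \frac{1}{4}$)
$Z - v{\left(I \right)} = i \sqrt{422} - \frac{1}{4} = - \frac{1}{4} + i \sqrt{422}$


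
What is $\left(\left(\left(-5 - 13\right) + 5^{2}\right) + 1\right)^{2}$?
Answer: $64$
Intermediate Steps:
$\left(\left(\left(-5 - 13\right) + 5^{2}\right) + 1\right)^{2} = \left(\left(\left(-5 - 13\right) + 25\right) + 1\right)^{2} = \left(\left(-18 + 25\right) + 1\right)^{2} = \left(7 + 1\right)^{2} = 8^{2} = 64$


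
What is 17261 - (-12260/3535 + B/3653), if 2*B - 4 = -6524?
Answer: 44590746107/2582671 ≈ 17265.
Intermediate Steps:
B = -3260 (B = 2 + (½)*(-6524) = 2 - 3262 = -3260)
17261 - (-12260/3535 + B/3653) = 17261 - (-12260/3535 - 3260/3653) = 17261 - (-12260*1/3535 - 3260*1/3653) = 17261 - (-2452/707 - 3260/3653) = 17261 - 1*(-11261976/2582671) = 17261 + 11261976/2582671 = 44590746107/2582671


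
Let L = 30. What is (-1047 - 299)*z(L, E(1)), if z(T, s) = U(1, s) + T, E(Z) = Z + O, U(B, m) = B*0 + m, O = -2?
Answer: -39034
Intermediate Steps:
U(B, m) = m (U(B, m) = 0 + m = m)
E(Z) = -2 + Z (E(Z) = Z - 2 = -2 + Z)
z(T, s) = T + s (z(T, s) = s + T = T + s)
(-1047 - 299)*z(L, E(1)) = (-1047 - 299)*(30 + (-2 + 1)) = -1346*(30 - 1) = -1346*29 = -39034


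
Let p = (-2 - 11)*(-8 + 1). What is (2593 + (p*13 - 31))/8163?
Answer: 3745/8163 ≈ 0.45878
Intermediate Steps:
p = 91 (p = -13*(-7) = 91)
(2593 + (p*13 - 31))/8163 = (2593 + (91*13 - 31))/8163 = (2593 + (1183 - 31))*(1/8163) = (2593 + 1152)*(1/8163) = 3745*(1/8163) = 3745/8163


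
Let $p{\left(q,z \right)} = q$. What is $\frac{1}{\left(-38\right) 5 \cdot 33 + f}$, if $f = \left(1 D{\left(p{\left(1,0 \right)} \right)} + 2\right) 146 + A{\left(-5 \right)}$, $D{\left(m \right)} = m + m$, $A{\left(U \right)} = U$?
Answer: $- \frac{1}{5691} \approx -0.00017572$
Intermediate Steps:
$D{\left(m \right)} = 2 m$
$f = 579$ ($f = \left(1 \cdot 2 \cdot 1 + 2\right) 146 - 5 = \left(1 \cdot 2 + 2\right) 146 - 5 = \left(2 + 2\right) 146 - 5 = 4 \cdot 146 - 5 = 584 - 5 = 579$)
$\frac{1}{\left(-38\right) 5 \cdot 33 + f} = \frac{1}{\left(-38\right) 5 \cdot 33 + 579} = \frac{1}{\left(-190\right) 33 + 579} = \frac{1}{-6270 + 579} = \frac{1}{-5691} = - \frac{1}{5691}$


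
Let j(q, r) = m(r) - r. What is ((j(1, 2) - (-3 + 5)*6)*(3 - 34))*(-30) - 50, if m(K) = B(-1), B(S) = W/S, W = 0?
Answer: -13070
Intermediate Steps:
B(S) = 0 (B(S) = 0/S = 0)
m(K) = 0
j(q, r) = -r (j(q, r) = 0 - r = -r)
((j(1, 2) - (-3 + 5)*6)*(3 - 34))*(-30) - 50 = ((-1*2 - (-3 + 5)*6)*(3 - 34))*(-30) - 50 = ((-2 - 2*6)*(-31))*(-30) - 50 = ((-2 - 1*12)*(-31))*(-30) - 50 = ((-2 - 12)*(-31))*(-30) - 50 = -14*(-31)*(-30) - 50 = 434*(-30) - 50 = -13020 - 50 = -13070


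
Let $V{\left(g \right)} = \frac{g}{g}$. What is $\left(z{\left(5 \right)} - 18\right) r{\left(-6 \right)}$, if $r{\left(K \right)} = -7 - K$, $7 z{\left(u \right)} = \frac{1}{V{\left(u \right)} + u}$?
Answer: $\frac{755}{42} \approx 17.976$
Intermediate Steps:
$V{\left(g \right)} = 1$
$z{\left(u \right)} = \frac{1}{7 \left(1 + u\right)}$
$\left(z{\left(5 \right)} - 18\right) r{\left(-6 \right)} = \left(\frac{1}{7 \left(1 + 5\right)} - 18\right) \left(-7 - -6\right) = \left(\frac{1}{7 \cdot 6} - 18\right) \left(-7 + 6\right) = \left(\frac{1}{7} \cdot \frac{1}{6} - 18\right) \left(-1\right) = \left(\frac{1}{42} - 18\right) \left(-1\right) = \left(- \frac{755}{42}\right) \left(-1\right) = \frac{755}{42}$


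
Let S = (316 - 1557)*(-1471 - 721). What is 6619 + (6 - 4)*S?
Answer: 5447163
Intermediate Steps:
S = 2720272 (S = -1241*(-2192) = 2720272)
6619 + (6 - 4)*S = 6619 + (6 - 4)*2720272 = 6619 + 2*2720272 = 6619 + 5440544 = 5447163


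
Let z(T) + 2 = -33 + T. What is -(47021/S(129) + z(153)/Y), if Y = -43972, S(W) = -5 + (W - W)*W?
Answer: 1033804001/109930 ≈ 9404.2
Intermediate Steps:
S(W) = -5 (S(W) = -5 + 0*W = -5 + 0 = -5)
z(T) = -35 + T (z(T) = -2 + (-33 + T) = -35 + T)
-(47021/S(129) + z(153)/Y) = -(47021/(-5) + (-35 + 153)/(-43972)) = -(47021*(-⅕) + 118*(-1/43972)) = -(-47021/5 - 59/21986) = -1*(-1033804001/109930) = 1033804001/109930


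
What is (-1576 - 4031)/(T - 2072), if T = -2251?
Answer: 1869/1441 ≈ 1.2970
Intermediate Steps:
(-1576 - 4031)/(T - 2072) = (-1576 - 4031)/(-2251 - 2072) = -5607/(-4323) = -5607*(-1/4323) = 1869/1441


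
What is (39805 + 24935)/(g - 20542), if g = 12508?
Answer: -830/103 ≈ -8.0583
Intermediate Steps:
(39805 + 24935)/(g - 20542) = (39805 + 24935)/(12508 - 20542) = 64740/(-8034) = 64740*(-1/8034) = -830/103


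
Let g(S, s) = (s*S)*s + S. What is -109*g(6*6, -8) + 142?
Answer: -254918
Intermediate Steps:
g(S, s) = S + S*s² (g(S, s) = (S*s)*s + S = S*s² + S = S + S*s²)
-109*g(6*6, -8) + 142 = -109*6*6*(1 + (-8)²) + 142 = -3924*(1 + 64) + 142 = -3924*65 + 142 = -109*2340 + 142 = -255060 + 142 = -254918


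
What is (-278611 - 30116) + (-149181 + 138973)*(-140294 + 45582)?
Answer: 966511369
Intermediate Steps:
(-278611 - 30116) + (-149181 + 138973)*(-140294 + 45582) = -308727 - 10208*(-94712) = -308727 + 966820096 = 966511369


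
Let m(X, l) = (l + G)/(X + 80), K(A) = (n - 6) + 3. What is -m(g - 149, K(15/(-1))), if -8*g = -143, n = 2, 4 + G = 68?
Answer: 504/409 ≈ 1.2323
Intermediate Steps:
G = 64 (G = -4 + 68 = 64)
g = 143/8 (g = -1/8*(-143) = 143/8 ≈ 17.875)
K(A) = -1 (K(A) = (2 - 6) + 3 = -4 + 3 = -1)
m(X, l) = (64 + l)/(80 + X) (m(X, l) = (l + 64)/(X + 80) = (64 + l)/(80 + X))
-m(g - 149, K(15/(-1))) = -(64 - 1)/(80 + (143/8 - 149)) = -63/(80 - 1049/8) = -63/(-409/8) = -(-8)*63/409 = -1*(-504/409) = 504/409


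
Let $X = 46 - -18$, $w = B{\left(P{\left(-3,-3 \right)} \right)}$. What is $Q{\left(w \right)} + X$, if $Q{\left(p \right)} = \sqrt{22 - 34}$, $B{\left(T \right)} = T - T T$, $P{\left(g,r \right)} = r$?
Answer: $64 + 2 i \sqrt{3} \approx 64.0 + 3.4641 i$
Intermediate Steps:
$B{\left(T \right)} = T - T^{2}$
$w = -12$ ($w = - 3 \left(1 - -3\right) = - 3 \left(1 + 3\right) = \left(-3\right) 4 = -12$)
$X = 64$ ($X = 46 + 18 = 64$)
$Q{\left(p \right)} = 2 i \sqrt{3}$ ($Q{\left(p \right)} = \sqrt{-12} = 2 i \sqrt{3}$)
$Q{\left(w \right)} + X = 2 i \sqrt{3} + 64 = 64 + 2 i \sqrt{3}$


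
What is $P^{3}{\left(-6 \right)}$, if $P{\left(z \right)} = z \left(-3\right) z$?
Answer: $-1259712$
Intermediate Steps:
$P{\left(z \right)} = - 3 z^{2}$ ($P{\left(z \right)} = - 3 z z = - 3 z^{2}$)
$P^{3}{\left(-6 \right)} = \left(- 3 \left(-6\right)^{2}\right)^{3} = \left(\left(-3\right) 36\right)^{3} = \left(-108\right)^{3} = -1259712$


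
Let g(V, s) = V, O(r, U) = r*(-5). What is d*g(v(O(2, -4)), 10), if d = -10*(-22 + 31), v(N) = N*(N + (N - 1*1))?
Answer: -18900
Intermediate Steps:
O(r, U) = -5*r
v(N) = N*(-1 + 2*N) (v(N) = N*(N + (N - 1)) = N*(N + (-1 + N)) = N*(-1 + 2*N))
d = -90 (d = -10*9 = -90)
d*g(v(O(2, -4)), 10) = -90*(-5*2)*(-1 + 2*(-5*2)) = -(-900)*(-1 + 2*(-10)) = -(-900)*(-1 - 20) = -(-900)*(-21) = -90*210 = -18900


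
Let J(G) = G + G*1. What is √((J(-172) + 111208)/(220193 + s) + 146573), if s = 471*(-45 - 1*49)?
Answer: √4536086623373469/175919 ≈ 382.85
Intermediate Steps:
J(G) = 2*G (J(G) = G + G = 2*G)
s = -44274 (s = 471*(-45 - 49) = 471*(-94) = -44274)
√((J(-172) + 111208)/(220193 + s) + 146573) = √((2*(-172) + 111208)/(220193 - 44274) + 146573) = √((-344 + 111208)/175919 + 146573) = √(110864*(1/175919) + 146573) = √(110864/175919 + 146573) = √(25785086451/175919) = √4536086623373469/175919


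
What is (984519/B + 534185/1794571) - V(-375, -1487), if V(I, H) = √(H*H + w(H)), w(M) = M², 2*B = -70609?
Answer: -3495860224033/126712863739 - 1487*√2 ≈ -2130.5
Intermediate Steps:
B = -70609/2 (B = (½)*(-70609) = -70609/2 ≈ -35305.)
V(I, H) = √2*√(H²) (V(I, H) = √(H*H + H²) = √(H² + H²) = √(2*H²) = √2*√(H²))
(984519/B + 534185/1794571) - V(-375, -1487) = (984519/(-70609/2) + 534185/1794571) - √2*√((-1487)²) = (984519*(-2/70609) + 534185*(1/1794571)) - √2*√2211169 = (-1969038/70609 + 534185/1794571) - √2*1487 = -3495860224033/126712863739 - 1487*√2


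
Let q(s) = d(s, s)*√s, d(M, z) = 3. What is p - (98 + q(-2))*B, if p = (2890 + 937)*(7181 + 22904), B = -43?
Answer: 115139509 + 129*I*√2 ≈ 1.1514e+8 + 182.43*I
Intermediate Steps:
q(s) = 3*√s
p = 115135295 (p = 3827*30085 = 115135295)
p - (98 + q(-2))*B = 115135295 - (98 + 3*√(-2))*(-43) = 115135295 - (98 + 3*(I*√2))*(-43) = 115135295 - (98 + 3*I*√2)*(-43) = 115135295 - (-4214 - 129*I*√2) = 115135295 + (4214 + 129*I*√2) = 115139509 + 129*I*√2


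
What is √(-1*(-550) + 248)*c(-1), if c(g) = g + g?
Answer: -2*√798 ≈ -56.498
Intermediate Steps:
c(g) = 2*g
√(-1*(-550) + 248)*c(-1) = √(-1*(-550) + 248)*(2*(-1)) = √(550 + 248)*(-2) = √798*(-2) = -2*√798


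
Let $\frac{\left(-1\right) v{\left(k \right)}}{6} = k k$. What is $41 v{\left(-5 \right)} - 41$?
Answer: $-6191$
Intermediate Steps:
$v{\left(k \right)} = - 6 k^{2}$ ($v{\left(k \right)} = - 6 k k = - 6 k^{2}$)
$41 v{\left(-5 \right)} - 41 = 41 \left(- 6 \left(-5\right)^{2}\right) - 41 = 41 \left(\left(-6\right) 25\right) - 41 = 41 \left(-150\right) - 41 = -6150 - 41 = -6191$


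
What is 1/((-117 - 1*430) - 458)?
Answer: -1/1005 ≈ -0.00099503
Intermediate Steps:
1/((-117 - 1*430) - 458) = 1/((-117 - 430) - 458) = 1/(-547 - 458) = 1/(-1005) = -1/1005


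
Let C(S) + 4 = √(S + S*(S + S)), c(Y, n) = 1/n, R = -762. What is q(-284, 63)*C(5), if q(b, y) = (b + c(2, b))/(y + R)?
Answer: -80657/49629 + 80657*√55/198516 ≈ 1.3880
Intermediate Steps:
q(b, y) = (b + 1/b)/(-762 + y) (q(b, y) = (b + 1/b)/(y - 762) = (b + 1/b)/(-762 + y))
C(S) = -4 + √(S + 2*S²) (C(S) = -4 + √(S + S*(S + S)) = -4 + √(S + S*(2*S)) = -4 + √(S + 2*S²))
q(-284, 63)*C(5) = ((1 + (-284)²)/((-284)*(-762 + 63)))*(-4 + √(5*(1 + 2*5))) = (-1/284*(1 + 80656)/(-699))*(-4 + √(5*(1 + 10))) = (-1/284*(-1/699)*80657)*(-4 + √(5*11)) = 80657*(-4 + √55)/198516 = -80657/49629 + 80657*√55/198516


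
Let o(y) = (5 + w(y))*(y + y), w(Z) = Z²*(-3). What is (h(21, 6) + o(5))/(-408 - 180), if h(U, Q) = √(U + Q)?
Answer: 25/21 - √3/196 ≈ 1.1816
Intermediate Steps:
w(Z) = -3*Z²
h(U, Q) = √(Q + U)
o(y) = 2*y*(5 - 3*y²) (o(y) = (5 - 3*y²)*(y + y) = (5 - 3*y²)*(2*y) = 2*y*(5 - 3*y²))
(h(21, 6) + o(5))/(-408 - 180) = (√(6 + 21) + (-6*5³ + 10*5))/(-408 - 180) = (√27 + (-6*125 + 50))/(-588) = (3*√3 + (-750 + 50))*(-1/588) = (3*√3 - 700)*(-1/588) = (-700 + 3*√3)*(-1/588) = 25/21 - √3/196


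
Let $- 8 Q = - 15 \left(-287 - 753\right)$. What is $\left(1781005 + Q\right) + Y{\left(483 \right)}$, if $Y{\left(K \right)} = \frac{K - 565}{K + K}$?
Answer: $\frac{859283524}{483} \approx 1.7791 \cdot 10^{6}$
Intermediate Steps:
$Q = -1950$ ($Q = - \frac{\left(-15\right) \left(-287 - 753\right)}{8} = - \frac{\left(-15\right) \left(-1040\right)}{8} = \left(- \frac{1}{8}\right) 15600 = -1950$)
$Y{\left(K \right)} = \frac{-565 + K}{2 K}$
$\left(1781005 + Q\right) + Y{\left(483 \right)} = \left(1781005 - 1950\right) + \frac{-565 + 483}{2 \cdot 483} = 1779055 + \frac{1}{2} \cdot \frac{1}{483} \left(-82\right) = 1779055 - \frac{41}{483} = \frac{859283524}{483}$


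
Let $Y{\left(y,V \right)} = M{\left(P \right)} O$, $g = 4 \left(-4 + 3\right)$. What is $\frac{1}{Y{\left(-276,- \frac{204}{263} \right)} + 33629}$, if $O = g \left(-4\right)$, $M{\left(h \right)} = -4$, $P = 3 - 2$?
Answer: $\frac{1}{33565} \approx 2.9793 \cdot 10^{-5}$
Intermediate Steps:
$P = 1$ ($P = 3 - 2 = 1$)
$g = -4$ ($g = 4 \left(-1\right) = -4$)
$O = 16$ ($O = \left(-4\right) \left(-4\right) = 16$)
$Y{\left(y,V \right)} = -64$ ($Y{\left(y,V \right)} = \left(-4\right) 16 = -64$)
$\frac{1}{Y{\left(-276,- \frac{204}{263} \right)} + 33629} = \frac{1}{-64 + 33629} = \frac{1}{33565}$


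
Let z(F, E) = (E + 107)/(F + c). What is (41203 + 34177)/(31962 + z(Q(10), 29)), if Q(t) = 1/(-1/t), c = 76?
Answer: 1243770/527407 ≈ 2.3583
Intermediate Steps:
Q(t) = -t
z(F, E) = (107 + E)/(76 + F) (z(F, E) = (E + 107)/(F + 76) = (107 + E)/(76 + F))
(41203 + 34177)/(31962 + z(Q(10), 29)) = (41203 + 34177)/(31962 + (107 + 29)/(76 - 1*10)) = 75380/(31962 + 136/(76 - 10)) = 75380/(31962 + 136/66) = 75380/(31962 + (1/66)*136) = 75380/(31962 + 68/33) = 75380/(1054814/33) = 75380*(33/1054814) = 1243770/527407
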